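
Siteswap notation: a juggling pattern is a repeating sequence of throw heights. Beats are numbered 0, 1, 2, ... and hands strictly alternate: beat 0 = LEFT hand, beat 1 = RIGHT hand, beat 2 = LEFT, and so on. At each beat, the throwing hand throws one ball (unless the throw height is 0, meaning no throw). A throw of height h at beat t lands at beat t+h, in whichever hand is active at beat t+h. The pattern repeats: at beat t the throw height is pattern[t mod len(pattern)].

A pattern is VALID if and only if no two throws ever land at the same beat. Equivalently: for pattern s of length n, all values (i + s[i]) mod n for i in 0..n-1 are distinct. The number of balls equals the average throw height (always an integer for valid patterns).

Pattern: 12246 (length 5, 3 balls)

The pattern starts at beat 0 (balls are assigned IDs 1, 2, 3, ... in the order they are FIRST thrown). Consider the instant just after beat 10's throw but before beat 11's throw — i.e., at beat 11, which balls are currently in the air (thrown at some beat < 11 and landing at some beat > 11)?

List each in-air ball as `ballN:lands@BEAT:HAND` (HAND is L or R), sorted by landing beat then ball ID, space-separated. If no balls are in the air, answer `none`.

Beat 0 (L): throw ball1 h=1 -> lands@1:R; in-air after throw: [b1@1:R]
Beat 1 (R): throw ball1 h=2 -> lands@3:R; in-air after throw: [b1@3:R]
Beat 2 (L): throw ball2 h=2 -> lands@4:L; in-air after throw: [b1@3:R b2@4:L]
Beat 3 (R): throw ball1 h=4 -> lands@7:R; in-air after throw: [b2@4:L b1@7:R]
Beat 4 (L): throw ball2 h=6 -> lands@10:L; in-air after throw: [b1@7:R b2@10:L]
Beat 5 (R): throw ball3 h=1 -> lands@6:L; in-air after throw: [b3@6:L b1@7:R b2@10:L]
Beat 6 (L): throw ball3 h=2 -> lands@8:L; in-air after throw: [b1@7:R b3@8:L b2@10:L]
Beat 7 (R): throw ball1 h=2 -> lands@9:R; in-air after throw: [b3@8:L b1@9:R b2@10:L]
Beat 8 (L): throw ball3 h=4 -> lands@12:L; in-air after throw: [b1@9:R b2@10:L b3@12:L]
Beat 9 (R): throw ball1 h=6 -> lands@15:R; in-air after throw: [b2@10:L b3@12:L b1@15:R]
Beat 10 (L): throw ball2 h=1 -> lands@11:R; in-air after throw: [b2@11:R b3@12:L b1@15:R]
Beat 11 (R): throw ball2 h=2 -> lands@13:R; in-air after throw: [b3@12:L b2@13:R b1@15:R]

Answer: ball3:lands@12:L ball1:lands@15:R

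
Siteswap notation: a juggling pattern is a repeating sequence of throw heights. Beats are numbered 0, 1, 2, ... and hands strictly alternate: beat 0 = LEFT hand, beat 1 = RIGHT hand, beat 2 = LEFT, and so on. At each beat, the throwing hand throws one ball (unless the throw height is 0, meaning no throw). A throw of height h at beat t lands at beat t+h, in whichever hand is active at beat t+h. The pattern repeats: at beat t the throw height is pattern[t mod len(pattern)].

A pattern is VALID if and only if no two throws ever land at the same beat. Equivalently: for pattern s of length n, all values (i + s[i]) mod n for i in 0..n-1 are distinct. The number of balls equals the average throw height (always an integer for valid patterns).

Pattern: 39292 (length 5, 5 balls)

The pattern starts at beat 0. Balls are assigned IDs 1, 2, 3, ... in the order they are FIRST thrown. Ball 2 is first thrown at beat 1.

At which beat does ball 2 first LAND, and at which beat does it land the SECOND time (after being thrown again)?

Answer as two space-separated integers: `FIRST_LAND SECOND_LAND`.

Beat 0 (L): throw ball1 h=3 -> lands@3:R; in-air after throw: [b1@3:R]
Beat 1 (R): throw ball2 h=9 -> lands@10:L; in-air after throw: [b1@3:R b2@10:L]
Beat 2 (L): throw ball3 h=2 -> lands@4:L; in-air after throw: [b1@3:R b3@4:L b2@10:L]
Beat 3 (R): throw ball1 h=9 -> lands@12:L; in-air after throw: [b3@4:L b2@10:L b1@12:L]
Beat 4 (L): throw ball3 h=2 -> lands@6:L; in-air after throw: [b3@6:L b2@10:L b1@12:L]
Beat 5 (R): throw ball4 h=3 -> lands@8:L; in-air after throw: [b3@6:L b4@8:L b2@10:L b1@12:L]
Beat 6 (L): throw ball3 h=9 -> lands@15:R; in-air after throw: [b4@8:L b2@10:L b1@12:L b3@15:R]
Beat 7 (R): throw ball5 h=2 -> lands@9:R; in-air after throw: [b4@8:L b5@9:R b2@10:L b1@12:L b3@15:R]
Beat 8 (L): throw ball4 h=9 -> lands@17:R; in-air after throw: [b5@9:R b2@10:L b1@12:L b3@15:R b4@17:R]
Beat 9 (R): throw ball5 h=2 -> lands@11:R; in-air after throw: [b2@10:L b5@11:R b1@12:L b3@15:R b4@17:R]
Beat 10 (L): throw ball2 h=3 -> lands@13:R; in-air after throw: [b5@11:R b1@12:L b2@13:R b3@15:R b4@17:R]
Beat 11 (R): throw ball5 h=9 -> lands@20:L; in-air after throw: [b1@12:L b2@13:R b3@15:R b4@17:R b5@20:L]
Beat 12 (L): throw ball1 h=2 -> lands@14:L; in-air after throw: [b2@13:R b1@14:L b3@15:R b4@17:R b5@20:L]
Beat 13 (R): throw ball2 h=9 -> lands@22:L; in-air after throw: [b1@14:L b3@15:R b4@17:R b5@20:L b2@22:L]
Ball 2: thrown@1 h=9 -> first land @10; rethrown@10 h=3 -> second land @13

Answer: 10 13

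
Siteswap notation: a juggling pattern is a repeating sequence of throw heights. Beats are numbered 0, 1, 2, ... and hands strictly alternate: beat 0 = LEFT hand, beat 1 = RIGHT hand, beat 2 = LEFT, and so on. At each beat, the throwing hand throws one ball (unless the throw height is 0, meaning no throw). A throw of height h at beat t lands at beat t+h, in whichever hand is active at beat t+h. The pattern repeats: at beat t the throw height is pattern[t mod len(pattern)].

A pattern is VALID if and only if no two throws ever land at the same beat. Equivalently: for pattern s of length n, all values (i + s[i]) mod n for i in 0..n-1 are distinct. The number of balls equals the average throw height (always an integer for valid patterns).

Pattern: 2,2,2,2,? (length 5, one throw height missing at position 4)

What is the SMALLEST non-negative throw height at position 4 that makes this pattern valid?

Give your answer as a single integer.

Answer: 2

Derivation:
i=0: (0 + 2) mod 5 = 2
i=1: (1 + 2) mod 5 = 3
i=2: (2 + 2) mod 5 = 4
i=3: (3 + 2) mod 5 = 0
i=4: s[i]=? (unknown)
Known residues: [0, 2, 3, 4]; need a permutation of 0..4, so missing residue r = 1
Need (4 + s) mod 5 = 1; smallest s = (1 - 4) mod 5 = 2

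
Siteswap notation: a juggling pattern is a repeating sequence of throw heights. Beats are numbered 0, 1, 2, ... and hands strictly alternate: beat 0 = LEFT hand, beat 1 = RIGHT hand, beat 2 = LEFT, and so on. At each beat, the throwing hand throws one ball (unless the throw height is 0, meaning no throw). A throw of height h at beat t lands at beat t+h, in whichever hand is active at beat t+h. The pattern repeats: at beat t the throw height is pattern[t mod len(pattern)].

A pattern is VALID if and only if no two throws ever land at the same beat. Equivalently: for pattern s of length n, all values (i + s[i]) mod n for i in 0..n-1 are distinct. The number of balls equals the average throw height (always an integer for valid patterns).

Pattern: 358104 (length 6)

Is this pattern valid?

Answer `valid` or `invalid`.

Answer: invalid

Derivation:
i=0: (i + s[i]) mod n = (0 + 3) mod 6 = 3
i=1: (i + s[i]) mod n = (1 + 5) mod 6 = 0
i=2: (i + s[i]) mod n = (2 + 8) mod 6 = 4
i=3: (i + s[i]) mod n = (3 + 1) mod 6 = 4
i=4: (i + s[i]) mod n = (4 + 0) mod 6 = 4
i=5: (i + s[i]) mod n = (5 + 4) mod 6 = 3
Residues: [3, 0, 4, 4, 4, 3], distinct: False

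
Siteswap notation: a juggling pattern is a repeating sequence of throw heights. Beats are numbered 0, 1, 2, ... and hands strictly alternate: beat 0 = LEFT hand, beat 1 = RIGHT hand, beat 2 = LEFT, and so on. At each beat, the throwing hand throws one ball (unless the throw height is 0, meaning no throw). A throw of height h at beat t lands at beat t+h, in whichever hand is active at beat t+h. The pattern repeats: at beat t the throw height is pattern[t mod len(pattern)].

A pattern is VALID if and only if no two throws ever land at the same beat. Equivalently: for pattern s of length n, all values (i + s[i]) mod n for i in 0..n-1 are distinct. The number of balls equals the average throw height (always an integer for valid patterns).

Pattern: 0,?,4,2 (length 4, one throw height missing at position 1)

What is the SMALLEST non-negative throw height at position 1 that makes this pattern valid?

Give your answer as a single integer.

i=0: (0 + 0) mod 4 = 0
i=1: s[i]=? (unknown)
i=2: (2 + 4) mod 4 = 2
i=3: (3 + 2) mod 4 = 1
Known residues: [0, 1, 2]; need a permutation of 0..3, so missing residue r = 3
Need (1 + s) mod 4 = 3; smallest s = (3 - 1) mod 4 = 2

Answer: 2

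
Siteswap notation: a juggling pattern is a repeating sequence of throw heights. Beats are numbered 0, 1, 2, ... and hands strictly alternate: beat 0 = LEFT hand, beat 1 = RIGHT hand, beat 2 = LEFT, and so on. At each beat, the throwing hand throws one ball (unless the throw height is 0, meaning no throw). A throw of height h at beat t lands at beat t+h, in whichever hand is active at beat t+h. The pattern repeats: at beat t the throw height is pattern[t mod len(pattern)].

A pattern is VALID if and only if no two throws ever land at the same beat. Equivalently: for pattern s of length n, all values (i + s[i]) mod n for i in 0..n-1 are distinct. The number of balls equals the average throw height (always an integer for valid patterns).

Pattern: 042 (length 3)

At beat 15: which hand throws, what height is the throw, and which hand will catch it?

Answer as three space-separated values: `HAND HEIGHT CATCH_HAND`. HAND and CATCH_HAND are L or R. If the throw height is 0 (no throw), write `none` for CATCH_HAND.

Beat 15: 15 mod 2 = 1, so hand = R
Throw height = pattern[15 mod 3] = pattern[0] = 0

Answer: R 0 none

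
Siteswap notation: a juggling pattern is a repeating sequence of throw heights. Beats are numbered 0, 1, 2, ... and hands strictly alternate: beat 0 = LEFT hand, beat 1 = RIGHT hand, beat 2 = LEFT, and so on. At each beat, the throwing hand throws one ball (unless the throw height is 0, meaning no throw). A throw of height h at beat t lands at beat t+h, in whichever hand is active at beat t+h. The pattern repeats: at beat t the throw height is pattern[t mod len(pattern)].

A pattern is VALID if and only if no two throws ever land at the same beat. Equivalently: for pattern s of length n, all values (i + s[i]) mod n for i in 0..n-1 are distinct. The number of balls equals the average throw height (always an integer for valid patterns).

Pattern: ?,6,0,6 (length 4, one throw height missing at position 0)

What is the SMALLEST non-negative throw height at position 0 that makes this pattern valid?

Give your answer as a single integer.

i=0: s[i]=? (unknown)
i=1: (1 + 6) mod 4 = 3
i=2: (2 + 0) mod 4 = 2
i=3: (3 + 6) mod 4 = 1
Known residues: [1, 2, 3]; need a permutation of 0..3, so missing residue r = 0
Need (0 + s) mod 4 = 0; smallest s = (0 - 0) mod 4 = 0

Answer: 0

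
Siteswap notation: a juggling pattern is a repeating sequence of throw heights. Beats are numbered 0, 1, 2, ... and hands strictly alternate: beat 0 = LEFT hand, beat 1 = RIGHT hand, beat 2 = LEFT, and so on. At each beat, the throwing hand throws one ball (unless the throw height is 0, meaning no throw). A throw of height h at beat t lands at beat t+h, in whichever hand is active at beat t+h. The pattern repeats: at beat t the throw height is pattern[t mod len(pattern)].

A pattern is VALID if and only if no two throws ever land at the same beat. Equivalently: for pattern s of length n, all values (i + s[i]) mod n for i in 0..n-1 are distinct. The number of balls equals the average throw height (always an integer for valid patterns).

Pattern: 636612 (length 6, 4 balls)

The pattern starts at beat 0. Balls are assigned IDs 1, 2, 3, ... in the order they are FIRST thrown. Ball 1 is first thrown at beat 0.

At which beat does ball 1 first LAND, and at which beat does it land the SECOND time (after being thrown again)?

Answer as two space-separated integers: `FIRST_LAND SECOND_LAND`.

Beat 0 (L): throw ball1 h=6 -> lands@6:L; in-air after throw: [b1@6:L]
Beat 1 (R): throw ball2 h=3 -> lands@4:L; in-air after throw: [b2@4:L b1@6:L]
Beat 2 (L): throw ball3 h=6 -> lands@8:L; in-air after throw: [b2@4:L b1@6:L b3@8:L]
Beat 3 (R): throw ball4 h=6 -> lands@9:R; in-air after throw: [b2@4:L b1@6:L b3@8:L b4@9:R]
Beat 4 (L): throw ball2 h=1 -> lands@5:R; in-air after throw: [b2@5:R b1@6:L b3@8:L b4@9:R]
Beat 5 (R): throw ball2 h=2 -> lands@7:R; in-air after throw: [b1@6:L b2@7:R b3@8:L b4@9:R]
Beat 6 (L): throw ball1 h=6 -> lands@12:L; in-air after throw: [b2@7:R b3@8:L b4@9:R b1@12:L]
Beat 7 (R): throw ball2 h=3 -> lands@10:L; in-air after throw: [b3@8:L b4@9:R b2@10:L b1@12:L]
Beat 8 (L): throw ball3 h=6 -> lands@14:L; in-air after throw: [b4@9:R b2@10:L b1@12:L b3@14:L]
Beat 9 (R): throw ball4 h=6 -> lands@15:R; in-air after throw: [b2@10:L b1@12:L b3@14:L b4@15:R]
Beat 10 (L): throw ball2 h=1 -> lands@11:R; in-air after throw: [b2@11:R b1@12:L b3@14:L b4@15:R]
Beat 11 (R): throw ball2 h=2 -> lands@13:R; in-air after throw: [b1@12:L b2@13:R b3@14:L b4@15:R]
Beat 12 (L): throw ball1 h=6 -> lands@18:L; in-air after throw: [b2@13:R b3@14:L b4@15:R b1@18:L]
Ball 1: thrown@0 h=6 -> first land @6; rethrown@6 h=6 -> second land @12

Answer: 6 12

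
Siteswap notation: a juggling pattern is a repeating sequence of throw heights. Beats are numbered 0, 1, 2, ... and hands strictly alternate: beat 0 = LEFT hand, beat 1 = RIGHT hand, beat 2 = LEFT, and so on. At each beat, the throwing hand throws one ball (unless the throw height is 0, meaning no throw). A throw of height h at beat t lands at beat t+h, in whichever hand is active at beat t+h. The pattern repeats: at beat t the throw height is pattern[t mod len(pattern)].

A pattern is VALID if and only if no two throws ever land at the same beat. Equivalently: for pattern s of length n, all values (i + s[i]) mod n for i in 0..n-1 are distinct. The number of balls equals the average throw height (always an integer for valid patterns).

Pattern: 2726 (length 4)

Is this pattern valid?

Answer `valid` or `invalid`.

Answer: invalid

Derivation:
i=0: (i + s[i]) mod n = (0 + 2) mod 4 = 2
i=1: (i + s[i]) mod n = (1 + 7) mod 4 = 0
i=2: (i + s[i]) mod n = (2 + 2) mod 4 = 0
i=3: (i + s[i]) mod n = (3 + 6) mod 4 = 1
Residues: [2, 0, 0, 1], distinct: False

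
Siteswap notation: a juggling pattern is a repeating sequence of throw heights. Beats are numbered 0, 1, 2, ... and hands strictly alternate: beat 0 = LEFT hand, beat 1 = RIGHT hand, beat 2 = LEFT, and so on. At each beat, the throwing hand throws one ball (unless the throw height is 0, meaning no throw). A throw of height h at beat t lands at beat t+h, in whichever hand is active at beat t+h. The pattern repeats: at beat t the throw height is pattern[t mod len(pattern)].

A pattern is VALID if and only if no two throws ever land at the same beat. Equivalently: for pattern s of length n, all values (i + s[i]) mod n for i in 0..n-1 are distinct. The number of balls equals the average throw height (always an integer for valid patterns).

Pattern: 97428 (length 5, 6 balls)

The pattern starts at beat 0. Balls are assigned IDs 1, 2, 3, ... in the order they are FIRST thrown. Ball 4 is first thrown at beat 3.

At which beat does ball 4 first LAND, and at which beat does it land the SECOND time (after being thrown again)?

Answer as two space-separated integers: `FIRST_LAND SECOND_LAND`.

Beat 0 (L): throw ball1 h=9 -> lands@9:R; in-air after throw: [b1@9:R]
Beat 1 (R): throw ball2 h=7 -> lands@8:L; in-air after throw: [b2@8:L b1@9:R]
Beat 2 (L): throw ball3 h=4 -> lands@6:L; in-air after throw: [b3@6:L b2@8:L b1@9:R]
Beat 3 (R): throw ball4 h=2 -> lands@5:R; in-air after throw: [b4@5:R b3@6:L b2@8:L b1@9:R]
Beat 4 (L): throw ball5 h=8 -> lands@12:L; in-air after throw: [b4@5:R b3@6:L b2@8:L b1@9:R b5@12:L]
Beat 5 (R): throw ball4 h=9 -> lands@14:L; in-air after throw: [b3@6:L b2@8:L b1@9:R b5@12:L b4@14:L]
Beat 6 (L): throw ball3 h=7 -> lands@13:R; in-air after throw: [b2@8:L b1@9:R b5@12:L b3@13:R b4@14:L]
Beat 7 (R): throw ball6 h=4 -> lands@11:R; in-air after throw: [b2@8:L b1@9:R b6@11:R b5@12:L b3@13:R b4@14:L]
Beat 8 (L): throw ball2 h=2 -> lands@10:L; in-air after throw: [b1@9:R b2@10:L b6@11:R b5@12:L b3@13:R b4@14:L]
Beat 9 (R): throw ball1 h=8 -> lands@17:R; in-air after throw: [b2@10:L b6@11:R b5@12:L b3@13:R b4@14:L b1@17:R]
Beat 10 (L): throw ball2 h=9 -> lands@19:R; in-air after throw: [b6@11:R b5@12:L b3@13:R b4@14:L b1@17:R b2@19:R]
Beat 11 (R): throw ball6 h=7 -> lands@18:L; in-air after throw: [b5@12:L b3@13:R b4@14:L b1@17:R b6@18:L b2@19:R]
Beat 12 (L): throw ball5 h=4 -> lands@16:L; in-air after throw: [b3@13:R b4@14:L b5@16:L b1@17:R b6@18:L b2@19:R]
Beat 13 (R): throw ball3 h=2 -> lands@15:R; in-air after throw: [b4@14:L b3@15:R b5@16:L b1@17:R b6@18:L b2@19:R]
Beat 14 (L): throw ball4 h=8 -> lands@22:L; in-air after throw: [b3@15:R b5@16:L b1@17:R b6@18:L b2@19:R b4@22:L]
Ball 4: thrown@3 h=2 -> first land @5; rethrown@5 h=9 -> second land @14

Answer: 5 14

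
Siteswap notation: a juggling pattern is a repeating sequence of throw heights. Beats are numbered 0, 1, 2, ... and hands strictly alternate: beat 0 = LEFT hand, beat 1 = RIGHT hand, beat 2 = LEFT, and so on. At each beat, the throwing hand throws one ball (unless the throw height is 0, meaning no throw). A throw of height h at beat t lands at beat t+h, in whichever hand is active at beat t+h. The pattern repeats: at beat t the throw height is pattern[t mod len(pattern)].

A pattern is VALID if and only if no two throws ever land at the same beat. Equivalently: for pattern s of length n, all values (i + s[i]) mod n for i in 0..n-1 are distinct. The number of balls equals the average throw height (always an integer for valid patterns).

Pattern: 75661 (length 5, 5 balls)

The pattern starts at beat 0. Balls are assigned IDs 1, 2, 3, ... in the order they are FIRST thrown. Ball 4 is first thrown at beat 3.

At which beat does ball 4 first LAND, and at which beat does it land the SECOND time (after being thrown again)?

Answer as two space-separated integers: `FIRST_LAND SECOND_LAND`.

Answer: 9 10

Derivation:
Beat 0 (L): throw ball1 h=7 -> lands@7:R; in-air after throw: [b1@7:R]
Beat 1 (R): throw ball2 h=5 -> lands@6:L; in-air after throw: [b2@6:L b1@7:R]
Beat 2 (L): throw ball3 h=6 -> lands@8:L; in-air after throw: [b2@6:L b1@7:R b3@8:L]
Beat 3 (R): throw ball4 h=6 -> lands@9:R; in-air after throw: [b2@6:L b1@7:R b3@8:L b4@9:R]
Beat 4 (L): throw ball5 h=1 -> lands@5:R; in-air after throw: [b5@5:R b2@6:L b1@7:R b3@8:L b4@9:R]
Beat 5 (R): throw ball5 h=7 -> lands@12:L; in-air after throw: [b2@6:L b1@7:R b3@8:L b4@9:R b5@12:L]
Beat 6 (L): throw ball2 h=5 -> lands@11:R; in-air after throw: [b1@7:R b3@8:L b4@9:R b2@11:R b5@12:L]
Beat 7 (R): throw ball1 h=6 -> lands@13:R; in-air after throw: [b3@8:L b4@9:R b2@11:R b5@12:L b1@13:R]
Beat 8 (L): throw ball3 h=6 -> lands@14:L; in-air after throw: [b4@9:R b2@11:R b5@12:L b1@13:R b3@14:L]
Beat 9 (R): throw ball4 h=1 -> lands@10:L; in-air after throw: [b4@10:L b2@11:R b5@12:L b1@13:R b3@14:L]
Beat 10 (L): throw ball4 h=7 -> lands@17:R; in-air after throw: [b2@11:R b5@12:L b1@13:R b3@14:L b4@17:R]
Ball 4: thrown@3 h=6 -> first land @9; rethrown@9 h=1 -> second land @10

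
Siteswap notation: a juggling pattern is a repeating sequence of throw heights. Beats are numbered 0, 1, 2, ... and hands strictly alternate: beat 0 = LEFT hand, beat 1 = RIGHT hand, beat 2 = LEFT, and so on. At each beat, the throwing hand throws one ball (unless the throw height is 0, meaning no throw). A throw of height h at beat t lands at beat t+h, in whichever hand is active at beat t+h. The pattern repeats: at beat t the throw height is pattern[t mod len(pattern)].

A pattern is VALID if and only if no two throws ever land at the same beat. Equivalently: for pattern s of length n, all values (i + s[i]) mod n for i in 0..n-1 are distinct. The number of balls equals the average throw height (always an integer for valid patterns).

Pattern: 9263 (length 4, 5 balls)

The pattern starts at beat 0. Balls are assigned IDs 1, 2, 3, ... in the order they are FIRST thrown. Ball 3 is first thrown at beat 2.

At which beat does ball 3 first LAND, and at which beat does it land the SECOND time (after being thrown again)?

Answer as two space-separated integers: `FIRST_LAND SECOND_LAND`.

Answer: 8 17

Derivation:
Beat 0 (L): throw ball1 h=9 -> lands@9:R; in-air after throw: [b1@9:R]
Beat 1 (R): throw ball2 h=2 -> lands@3:R; in-air after throw: [b2@3:R b1@9:R]
Beat 2 (L): throw ball3 h=6 -> lands@8:L; in-air after throw: [b2@3:R b3@8:L b1@9:R]
Beat 3 (R): throw ball2 h=3 -> lands@6:L; in-air after throw: [b2@6:L b3@8:L b1@9:R]
Beat 4 (L): throw ball4 h=9 -> lands@13:R; in-air after throw: [b2@6:L b3@8:L b1@9:R b4@13:R]
Beat 5 (R): throw ball5 h=2 -> lands@7:R; in-air after throw: [b2@6:L b5@7:R b3@8:L b1@9:R b4@13:R]
Beat 6 (L): throw ball2 h=6 -> lands@12:L; in-air after throw: [b5@7:R b3@8:L b1@9:R b2@12:L b4@13:R]
Beat 7 (R): throw ball5 h=3 -> lands@10:L; in-air after throw: [b3@8:L b1@9:R b5@10:L b2@12:L b4@13:R]
Beat 8 (L): throw ball3 h=9 -> lands@17:R; in-air after throw: [b1@9:R b5@10:L b2@12:L b4@13:R b3@17:R]
Beat 9 (R): throw ball1 h=2 -> lands@11:R; in-air after throw: [b5@10:L b1@11:R b2@12:L b4@13:R b3@17:R]
Beat 10 (L): throw ball5 h=6 -> lands@16:L; in-air after throw: [b1@11:R b2@12:L b4@13:R b5@16:L b3@17:R]
Beat 11 (R): throw ball1 h=3 -> lands@14:L; in-air after throw: [b2@12:L b4@13:R b1@14:L b5@16:L b3@17:R]
Beat 12 (L): throw ball2 h=9 -> lands@21:R; in-air after throw: [b4@13:R b1@14:L b5@16:L b3@17:R b2@21:R]
Beat 13 (R): throw ball4 h=2 -> lands@15:R; in-air after throw: [b1@14:L b4@15:R b5@16:L b3@17:R b2@21:R]
Beat 14 (L): throw ball1 h=6 -> lands@20:L; in-air after throw: [b4@15:R b5@16:L b3@17:R b1@20:L b2@21:R]
Beat 15 (R): throw ball4 h=3 -> lands@18:L; in-air after throw: [b5@16:L b3@17:R b4@18:L b1@20:L b2@21:R]
Beat 16 (L): throw ball5 h=9 -> lands@25:R; in-air after throw: [b3@17:R b4@18:L b1@20:L b2@21:R b5@25:R]
Beat 17 (R): throw ball3 h=2 -> lands@19:R; in-air after throw: [b4@18:L b3@19:R b1@20:L b2@21:R b5@25:R]
Ball 3: thrown@2 h=6 -> first land @8; rethrown@8 h=9 -> second land @17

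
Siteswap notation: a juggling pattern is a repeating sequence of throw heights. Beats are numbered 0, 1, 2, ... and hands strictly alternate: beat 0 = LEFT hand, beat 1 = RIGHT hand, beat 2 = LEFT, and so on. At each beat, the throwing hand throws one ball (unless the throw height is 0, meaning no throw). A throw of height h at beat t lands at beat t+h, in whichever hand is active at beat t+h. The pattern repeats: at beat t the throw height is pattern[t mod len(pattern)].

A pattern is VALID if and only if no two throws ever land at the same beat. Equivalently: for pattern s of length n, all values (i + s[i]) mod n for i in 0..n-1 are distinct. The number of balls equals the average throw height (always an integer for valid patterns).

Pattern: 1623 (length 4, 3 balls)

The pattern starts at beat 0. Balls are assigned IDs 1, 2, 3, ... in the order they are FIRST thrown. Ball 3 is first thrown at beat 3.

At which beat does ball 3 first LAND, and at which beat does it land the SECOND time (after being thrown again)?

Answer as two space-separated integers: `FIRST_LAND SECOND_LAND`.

Answer: 6 8

Derivation:
Beat 0 (L): throw ball1 h=1 -> lands@1:R; in-air after throw: [b1@1:R]
Beat 1 (R): throw ball1 h=6 -> lands@7:R; in-air after throw: [b1@7:R]
Beat 2 (L): throw ball2 h=2 -> lands@4:L; in-air after throw: [b2@4:L b1@7:R]
Beat 3 (R): throw ball3 h=3 -> lands@6:L; in-air after throw: [b2@4:L b3@6:L b1@7:R]
Beat 4 (L): throw ball2 h=1 -> lands@5:R; in-air after throw: [b2@5:R b3@6:L b1@7:R]
Beat 5 (R): throw ball2 h=6 -> lands@11:R; in-air after throw: [b3@6:L b1@7:R b2@11:R]
Beat 6 (L): throw ball3 h=2 -> lands@8:L; in-air after throw: [b1@7:R b3@8:L b2@11:R]
Beat 7 (R): throw ball1 h=3 -> lands@10:L; in-air after throw: [b3@8:L b1@10:L b2@11:R]
Beat 8 (L): throw ball3 h=1 -> lands@9:R; in-air after throw: [b3@9:R b1@10:L b2@11:R]
Ball 3: thrown@3 h=3 -> first land @6; rethrown@6 h=2 -> second land @8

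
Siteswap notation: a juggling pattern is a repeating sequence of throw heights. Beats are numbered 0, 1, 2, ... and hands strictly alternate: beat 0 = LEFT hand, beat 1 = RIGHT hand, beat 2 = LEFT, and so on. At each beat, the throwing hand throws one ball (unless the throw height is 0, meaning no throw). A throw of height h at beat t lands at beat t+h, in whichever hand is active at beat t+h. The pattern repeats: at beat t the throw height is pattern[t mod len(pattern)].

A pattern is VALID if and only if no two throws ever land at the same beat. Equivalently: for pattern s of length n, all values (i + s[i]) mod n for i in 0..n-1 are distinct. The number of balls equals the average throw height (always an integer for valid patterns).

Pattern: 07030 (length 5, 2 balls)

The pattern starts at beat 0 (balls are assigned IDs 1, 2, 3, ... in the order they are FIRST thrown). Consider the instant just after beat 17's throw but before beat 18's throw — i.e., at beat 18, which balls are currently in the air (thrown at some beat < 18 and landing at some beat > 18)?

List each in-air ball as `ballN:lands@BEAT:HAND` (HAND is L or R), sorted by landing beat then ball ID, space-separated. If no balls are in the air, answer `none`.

Answer: ball2:lands@23:R

Derivation:
Beat 1 (R): throw ball1 h=7 -> lands@8:L; in-air after throw: [b1@8:L]
Beat 3 (R): throw ball2 h=3 -> lands@6:L; in-air after throw: [b2@6:L b1@8:L]
Beat 6 (L): throw ball2 h=7 -> lands@13:R; in-air after throw: [b1@8:L b2@13:R]
Beat 8 (L): throw ball1 h=3 -> lands@11:R; in-air after throw: [b1@11:R b2@13:R]
Beat 11 (R): throw ball1 h=7 -> lands@18:L; in-air after throw: [b2@13:R b1@18:L]
Beat 13 (R): throw ball2 h=3 -> lands@16:L; in-air after throw: [b2@16:L b1@18:L]
Beat 16 (L): throw ball2 h=7 -> lands@23:R; in-air after throw: [b1@18:L b2@23:R]
Beat 18 (L): throw ball1 h=3 -> lands@21:R; in-air after throw: [b1@21:R b2@23:R]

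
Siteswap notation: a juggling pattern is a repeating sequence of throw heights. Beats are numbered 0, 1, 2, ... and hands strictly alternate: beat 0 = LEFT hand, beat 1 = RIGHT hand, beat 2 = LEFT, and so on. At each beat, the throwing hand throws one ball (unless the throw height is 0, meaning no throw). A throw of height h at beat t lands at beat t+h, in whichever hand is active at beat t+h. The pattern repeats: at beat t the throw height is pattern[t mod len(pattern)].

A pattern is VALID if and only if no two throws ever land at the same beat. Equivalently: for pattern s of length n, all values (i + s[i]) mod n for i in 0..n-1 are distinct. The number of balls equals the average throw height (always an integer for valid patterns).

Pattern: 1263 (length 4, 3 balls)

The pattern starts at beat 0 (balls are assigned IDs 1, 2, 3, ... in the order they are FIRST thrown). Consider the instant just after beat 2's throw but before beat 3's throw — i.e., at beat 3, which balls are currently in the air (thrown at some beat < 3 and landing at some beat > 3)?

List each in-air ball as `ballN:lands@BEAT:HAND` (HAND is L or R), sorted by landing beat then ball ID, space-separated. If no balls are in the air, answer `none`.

Beat 0 (L): throw ball1 h=1 -> lands@1:R; in-air after throw: [b1@1:R]
Beat 1 (R): throw ball1 h=2 -> lands@3:R; in-air after throw: [b1@3:R]
Beat 2 (L): throw ball2 h=6 -> lands@8:L; in-air after throw: [b1@3:R b2@8:L]
Beat 3 (R): throw ball1 h=3 -> lands@6:L; in-air after throw: [b1@6:L b2@8:L]

Answer: ball2:lands@8:L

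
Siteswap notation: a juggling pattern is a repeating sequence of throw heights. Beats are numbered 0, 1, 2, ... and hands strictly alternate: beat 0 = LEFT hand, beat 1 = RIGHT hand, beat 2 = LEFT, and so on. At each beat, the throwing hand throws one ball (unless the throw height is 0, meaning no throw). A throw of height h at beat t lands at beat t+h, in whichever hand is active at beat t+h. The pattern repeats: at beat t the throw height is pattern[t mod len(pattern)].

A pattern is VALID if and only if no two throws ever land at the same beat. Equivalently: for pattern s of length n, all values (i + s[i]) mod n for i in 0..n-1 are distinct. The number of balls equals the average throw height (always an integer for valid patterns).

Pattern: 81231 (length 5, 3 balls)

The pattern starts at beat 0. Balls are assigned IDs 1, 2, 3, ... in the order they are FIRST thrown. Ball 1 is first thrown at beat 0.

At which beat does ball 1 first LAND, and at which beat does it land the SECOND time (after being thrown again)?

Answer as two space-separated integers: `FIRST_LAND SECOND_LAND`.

Beat 0 (L): throw ball1 h=8 -> lands@8:L; in-air after throw: [b1@8:L]
Beat 1 (R): throw ball2 h=1 -> lands@2:L; in-air after throw: [b2@2:L b1@8:L]
Beat 2 (L): throw ball2 h=2 -> lands@4:L; in-air after throw: [b2@4:L b1@8:L]
Beat 3 (R): throw ball3 h=3 -> lands@6:L; in-air after throw: [b2@4:L b3@6:L b1@8:L]
Beat 4 (L): throw ball2 h=1 -> lands@5:R; in-air after throw: [b2@5:R b3@6:L b1@8:L]
Beat 5 (R): throw ball2 h=8 -> lands@13:R; in-air after throw: [b3@6:L b1@8:L b2@13:R]
Beat 6 (L): throw ball3 h=1 -> lands@7:R; in-air after throw: [b3@7:R b1@8:L b2@13:R]
Beat 7 (R): throw ball3 h=2 -> lands@9:R; in-air after throw: [b1@8:L b3@9:R b2@13:R]
Beat 8 (L): throw ball1 h=3 -> lands@11:R; in-air after throw: [b3@9:R b1@11:R b2@13:R]
Beat 9 (R): throw ball3 h=1 -> lands@10:L; in-air after throw: [b3@10:L b1@11:R b2@13:R]
Beat 10 (L): throw ball3 h=8 -> lands@18:L; in-air after throw: [b1@11:R b2@13:R b3@18:L]
Beat 11 (R): throw ball1 h=1 -> lands@12:L; in-air after throw: [b1@12:L b2@13:R b3@18:L]
Ball 1: thrown@0 h=8 -> first land @8; rethrown@8 h=3 -> second land @11

Answer: 8 11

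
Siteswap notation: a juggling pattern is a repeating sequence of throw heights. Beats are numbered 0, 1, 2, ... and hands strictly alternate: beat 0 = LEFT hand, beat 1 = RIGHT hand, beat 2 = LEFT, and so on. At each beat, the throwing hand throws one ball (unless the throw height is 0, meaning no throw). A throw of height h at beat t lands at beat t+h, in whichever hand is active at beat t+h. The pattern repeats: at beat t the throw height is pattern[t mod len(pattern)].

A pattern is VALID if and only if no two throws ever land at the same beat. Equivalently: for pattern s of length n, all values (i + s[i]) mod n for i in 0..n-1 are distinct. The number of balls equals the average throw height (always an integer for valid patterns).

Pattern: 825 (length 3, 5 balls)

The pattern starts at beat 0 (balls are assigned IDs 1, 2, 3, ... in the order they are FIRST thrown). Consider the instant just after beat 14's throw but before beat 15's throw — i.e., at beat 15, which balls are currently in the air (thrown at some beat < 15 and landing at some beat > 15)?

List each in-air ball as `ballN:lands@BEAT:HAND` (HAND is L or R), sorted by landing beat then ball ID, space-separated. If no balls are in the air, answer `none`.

Answer: ball2:lands@16:L ball3:lands@17:R ball4:lands@19:R ball5:lands@20:L

Derivation:
Beat 0 (L): throw ball1 h=8 -> lands@8:L; in-air after throw: [b1@8:L]
Beat 1 (R): throw ball2 h=2 -> lands@3:R; in-air after throw: [b2@3:R b1@8:L]
Beat 2 (L): throw ball3 h=5 -> lands@7:R; in-air after throw: [b2@3:R b3@7:R b1@8:L]
Beat 3 (R): throw ball2 h=8 -> lands@11:R; in-air after throw: [b3@7:R b1@8:L b2@11:R]
Beat 4 (L): throw ball4 h=2 -> lands@6:L; in-air after throw: [b4@6:L b3@7:R b1@8:L b2@11:R]
Beat 5 (R): throw ball5 h=5 -> lands@10:L; in-air after throw: [b4@6:L b3@7:R b1@8:L b5@10:L b2@11:R]
Beat 6 (L): throw ball4 h=8 -> lands@14:L; in-air after throw: [b3@7:R b1@8:L b5@10:L b2@11:R b4@14:L]
Beat 7 (R): throw ball3 h=2 -> lands@9:R; in-air after throw: [b1@8:L b3@9:R b5@10:L b2@11:R b4@14:L]
Beat 8 (L): throw ball1 h=5 -> lands@13:R; in-air after throw: [b3@9:R b5@10:L b2@11:R b1@13:R b4@14:L]
Beat 9 (R): throw ball3 h=8 -> lands@17:R; in-air after throw: [b5@10:L b2@11:R b1@13:R b4@14:L b3@17:R]
Beat 10 (L): throw ball5 h=2 -> lands@12:L; in-air after throw: [b2@11:R b5@12:L b1@13:R b4@14:L b3@17:R]
Beat 11 (R): throw ball2 h=5 -> lands@16:L; in-air after throw: [b5@12:L b1@13:R b4@14:L b2@16:L b3@17:R]
Beat 12 (L): throw ball5 h=8 -> lands@20:L; in-air after throw: [b1@13:R b4@14:L b2@16:L b3@17:R b5@20:L]
Beat 13 (R): throw ball1 h=2 -> lands@15:R; in-air after throw: [b4@14:L b1@15:R b2@16:L b3@17:R b5@20:L]
Beat 14 (L): throw ball4 h=5 -> lands@19:R; in-air after throw: [b1@15:R b2@16:L b3@17:R b4@19:R b5@20:L]
Beat 15 (R): throw ball1 h=8 -> lands@23:R; in-air after throw: [b2@16:L b3@17:R b4@19:R b5@20:L b1@23:R]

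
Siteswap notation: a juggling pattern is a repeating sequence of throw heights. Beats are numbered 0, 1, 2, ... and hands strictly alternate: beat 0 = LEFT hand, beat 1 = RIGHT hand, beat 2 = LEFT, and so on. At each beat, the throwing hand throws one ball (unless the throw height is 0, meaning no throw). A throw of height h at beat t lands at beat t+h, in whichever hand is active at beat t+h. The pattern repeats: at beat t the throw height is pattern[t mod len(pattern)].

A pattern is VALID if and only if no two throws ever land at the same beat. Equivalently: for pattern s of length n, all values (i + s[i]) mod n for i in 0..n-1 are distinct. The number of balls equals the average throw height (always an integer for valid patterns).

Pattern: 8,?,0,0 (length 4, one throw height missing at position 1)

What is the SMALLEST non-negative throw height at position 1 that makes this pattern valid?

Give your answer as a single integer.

i=0: (0 + 8) mod 4 = 0
i=1: s[i]=? (unknown)
i=2: (2 + 0) mod 4 = 2
i=3: (3 + 0) mod 4 = 3
Known residues: [0, 2, 3]; need a permutation of 0..3, so missing residue r = 1
Need (1 + s) mod 4 = 1; smallest s = (1 - 1) mod 4 = 0

Answer: 0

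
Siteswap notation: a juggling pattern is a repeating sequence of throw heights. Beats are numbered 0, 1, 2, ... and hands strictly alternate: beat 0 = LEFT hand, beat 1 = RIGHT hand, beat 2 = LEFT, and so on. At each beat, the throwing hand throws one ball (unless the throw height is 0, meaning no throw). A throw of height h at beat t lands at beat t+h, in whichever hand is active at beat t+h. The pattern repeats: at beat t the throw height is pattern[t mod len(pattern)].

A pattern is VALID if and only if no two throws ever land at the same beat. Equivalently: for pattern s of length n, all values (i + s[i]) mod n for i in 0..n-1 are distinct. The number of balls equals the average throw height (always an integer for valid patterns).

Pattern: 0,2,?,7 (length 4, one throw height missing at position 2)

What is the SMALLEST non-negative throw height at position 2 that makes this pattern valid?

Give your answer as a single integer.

Answer: 3

Derivation:
i=0: (0 + 0) mod 4 = 0
i=1: (1 + 2) mod 4 = 3
i=2: s[i]=? (unknown)
i=3: (3 + 7) mod 4 = 2
Known residues: [0, 2, 3]; need a permutation of 0..3, so missing residue r = 1
Need (2 + s) mod 4 = 1; smallest s = (1 - 2) mod 4 = 3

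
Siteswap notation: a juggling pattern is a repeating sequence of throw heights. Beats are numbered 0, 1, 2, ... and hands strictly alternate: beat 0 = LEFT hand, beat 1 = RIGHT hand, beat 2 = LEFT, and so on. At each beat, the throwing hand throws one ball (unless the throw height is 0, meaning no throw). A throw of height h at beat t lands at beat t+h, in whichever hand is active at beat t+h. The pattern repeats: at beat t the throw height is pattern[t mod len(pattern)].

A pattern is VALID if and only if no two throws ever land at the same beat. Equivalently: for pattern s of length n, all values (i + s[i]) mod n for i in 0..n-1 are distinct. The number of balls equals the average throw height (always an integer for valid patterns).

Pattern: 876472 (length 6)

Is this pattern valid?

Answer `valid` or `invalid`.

Answer: invalid

Derivation:
i=0: (i + s[i]) mod n = (0 + 8) mod 6 = 2
i=1: (i + s[i]) mod n = (1 + 7) mod 6 = 2
i=2: (i + s[i]) mod n = (2 + 6) mod 6 = 2
i=3: (i + s[i]) mod n = (3 + 4) mod 6 = 1
i=4: (i + s[i]) mod n = (4 + 7) mod 6 = 5
i=5: (i + s[i]) mod n = (5 + 2) mod 6 = 1
Residues: [2, 2, 2, 1, 5, 1], distinct: False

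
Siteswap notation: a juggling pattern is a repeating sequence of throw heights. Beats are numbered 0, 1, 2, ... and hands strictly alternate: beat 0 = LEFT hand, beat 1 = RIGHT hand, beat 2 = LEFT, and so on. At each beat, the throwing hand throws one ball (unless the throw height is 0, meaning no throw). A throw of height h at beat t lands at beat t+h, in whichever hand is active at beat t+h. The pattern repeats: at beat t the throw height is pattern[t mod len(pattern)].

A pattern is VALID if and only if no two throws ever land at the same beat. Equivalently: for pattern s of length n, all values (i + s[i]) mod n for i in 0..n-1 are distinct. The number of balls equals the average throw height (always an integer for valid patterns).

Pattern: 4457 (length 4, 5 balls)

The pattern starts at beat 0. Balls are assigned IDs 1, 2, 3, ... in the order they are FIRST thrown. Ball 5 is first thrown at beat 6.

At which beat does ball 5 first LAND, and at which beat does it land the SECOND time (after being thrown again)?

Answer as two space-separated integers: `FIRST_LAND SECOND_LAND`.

Answer: 11 18

Derivation:
Beat 0 (L): throw ball1 h=4 -> lands@4:L; in-air after throw: [b1@4:L]
Beat 1 (R): throw ball2 h=4 -> lands@5:R; in-air after throw: [b1@4:L b2@5:R]
Beat 2 (L): throw ball3 h=5 -> lands@7:R; in-air after throw: [b1@4:L b2@5:R b3@7:R]
Beat 3 (R): throw ball4 h=7 -> lands@10:L; in-air after throw: [b1@4:L b2@5:R b3@7:R b4@10:L]
Beat 4 (L): throw ball1 h=4 -> lands@8:L; in-air after throw: [b2@5:R b3@7:R b1@8:L b4@10:L]
Beat 5 (R): throw ball2 h=4 -> lands@9:R; in-air after throw: [b3@7:R b1@8:L b2@9:R b4@10:L]
Beat 6 (L): throw ball5 h=5 -> lands@11:R; in-air after throw: [b3@7:R b1@8:L b2@9:R b4@10:L b5@11:R]
Beat 7 (R): throw ball3 h=7 -> lands@14:L; in-air after throw: [b1@8:L b2@9:R b4@10:L b5@11:R b3@14:L]
Beat 8 (L): throw ball1 h=4 -> lands@12:L; in-air after throw: [b2@9:R b4@10:L b5@11:R b1@12:L b3@14:L]
Beat 9 (R): throw ball2 h=4 -> lands@13:R; in-air after throw: [b4@10:L b5@11:R b1@12:L b2@13:R b3@14:L]
Beat 10 (L): throw ball4 h=5 -> lands@15:R; in-air after throw: [b5@11:R b1@12:L b2@13:R b3@14:L b4@15:R]
Beat 11 (R): throw ball5 h=7 -> lands@18:L; in-air after throw: [b1@12:L b2@13:R b3@14:L b4@15:R b5@18:L]
Beat 12 (L): throw ball1 h=4 -> lands@16:L; in-air after throw: [b2@13:R b3@14:L b4@15:R b1@16:L b5@18:L]
Beat 13 (R): throw ball2 h=4 -> lands@17:R; in-air after throw: [b3@14:L b4@15:R b1@16:L b2@17:R b5@18:L]
Beat 14 (L): throw ball3 h=5 -> lands@19:R; in-air after throw: [b4@15:R b1@16:L b2@17:R b5@18:L b3@19:R]
Beat 15 (R): throw ball4 h=7 -> lands@22:L; in-air after throw: [b1@16:L b2@17:R b5@18:L b3@19:R b4@22:L]
Beat 16 (L): throw ball1 h=4 -> lands@20:L; in-air after throw: [b2@17:R b5@18:L b3@19:R b1@20:L b4@22:L]
Beat 17 (R): throw ball2 h=4 -> lands@21:R; in-air after throw: [b5@18:L b3@19:R b1@20:L b2@21:R b4@22:L]
Beat 18 (L): throw ball5 h=5 -> lands@23:R; in-air after throw: [b3@19:R b1@20:L b2@21:R b4@22:L b5@23:R]
Ball 5: thrown@6 h=5 -> first land @11; rethrown@11 h=7 -> second land @18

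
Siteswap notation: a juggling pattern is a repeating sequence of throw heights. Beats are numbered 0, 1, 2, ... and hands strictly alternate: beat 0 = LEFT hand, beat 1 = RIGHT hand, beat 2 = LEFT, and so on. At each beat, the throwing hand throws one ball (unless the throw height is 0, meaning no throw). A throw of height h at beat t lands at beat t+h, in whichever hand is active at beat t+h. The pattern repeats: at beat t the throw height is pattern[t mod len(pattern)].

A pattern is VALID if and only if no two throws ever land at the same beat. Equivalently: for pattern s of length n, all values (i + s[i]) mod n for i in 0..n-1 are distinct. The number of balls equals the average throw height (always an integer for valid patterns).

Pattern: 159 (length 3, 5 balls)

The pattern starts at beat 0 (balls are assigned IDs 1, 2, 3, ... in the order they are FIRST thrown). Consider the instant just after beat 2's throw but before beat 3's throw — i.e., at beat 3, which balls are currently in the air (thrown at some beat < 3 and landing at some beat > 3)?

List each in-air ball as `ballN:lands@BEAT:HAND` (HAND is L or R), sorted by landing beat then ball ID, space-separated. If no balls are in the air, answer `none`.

Answer: ball1:lands@6:L ball2:lands@11:R

Derivation:
Beat 0 (L): throw ball1 h=1 -> lands@1:R; in-air after throw: [b1@1:R]
Beat 1 (R): throw ball1 h=5 -> lands@6:L; in-air after throw: [b1@6:L]
Beat 2 (L): throw ball2 h=9 -> lands@11:R; in-air after throw: [b1@6:L b2@11:R]
Beat 3 (R): throw ball3 h=1 -> lands@4:L; in-air after throw: [b3@4:L b1@6:L b2@11:R]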